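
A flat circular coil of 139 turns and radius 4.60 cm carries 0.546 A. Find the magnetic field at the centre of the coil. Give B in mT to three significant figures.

For an N-turn flat coil, B = Nμ₀I/(2R) with R = 0.046 m.
B = 139 × 7.46×10⁻⁶ T = 1.04×10⁻³ T.

B ≈ 1.04 mT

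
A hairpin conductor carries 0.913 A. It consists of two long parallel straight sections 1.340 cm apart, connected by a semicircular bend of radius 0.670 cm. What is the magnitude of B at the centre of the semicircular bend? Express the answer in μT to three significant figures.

The semicircular arc contributes B_arc = μ₀I·π/(4πR) = μ₀I/(4R) = 4.28×10⁻⁵ T.
Each semi-infinite lead is at perpendicular distance R = 0.0067 m from the centre, with the perpendicular foot at its near end, so it contributes μ₀I/(4πR); both point the same way, together 2.73×10⁻⁵ T.
Arc and leads all point the same direction: B = 4.28×10⁻⁵ + 2.73×10⁻⁵ = 7.01×10⁻⁵ T.

B ≈ 70.1 μT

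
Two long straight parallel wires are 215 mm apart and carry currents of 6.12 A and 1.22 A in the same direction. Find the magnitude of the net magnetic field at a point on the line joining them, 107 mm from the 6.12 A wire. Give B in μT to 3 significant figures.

Each long wire gives B = μ₀I/(2πd). Distances are d₁ = 0.107 m and d₂ = 0.108 m.
B₁ = 1.14×10⁻⁵ T, B₂ = 2.26×10⁻⁶ T.
Between parallel currents the two contributions point in opposite directions, so they subtract. B = |B₁ − B₂| = |1.14×10⁻⁵ − 2.26×10⁻⁶| = 9.18×10⁻⁶ T.

B ≈ 9.18 μT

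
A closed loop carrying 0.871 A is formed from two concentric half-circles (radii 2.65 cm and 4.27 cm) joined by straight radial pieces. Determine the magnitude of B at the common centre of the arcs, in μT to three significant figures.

The radial connectors point toward the centre, so dl × r̂ = 0 and they contribute nothing.
Each semicircle gives μ₀I/(4R): inner arc 1.03×10⁻⁵ T, outer arc 6.41×10⁻⁶ T.
The two arcs carry current in opposite angular senses, so their fields oppose: B = |1.03×10⁻⁵ − 6.41×10⁻⁶| = 3.92×10⁻⁶ T.

B ≈ 3.92 μT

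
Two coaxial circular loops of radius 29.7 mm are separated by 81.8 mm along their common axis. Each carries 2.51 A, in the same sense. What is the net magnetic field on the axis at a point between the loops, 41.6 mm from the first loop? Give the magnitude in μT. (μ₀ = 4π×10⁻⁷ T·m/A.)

B ≈ 21.6 μT

Each loop contributes B = μ₀IR²/[2(R²+z²)^(3/2)] on the axis, with z measured from that loop.
Loop 1 (z = 0.0416 m): B₁ = 1.04×10⁻⁵ T. Loop 2 (z = 0.0402 m): B₂ = 1.11×10⁻⁵ T.
The fields add: B = B₁ + B₂ = 2.16×10⁻⁵ T.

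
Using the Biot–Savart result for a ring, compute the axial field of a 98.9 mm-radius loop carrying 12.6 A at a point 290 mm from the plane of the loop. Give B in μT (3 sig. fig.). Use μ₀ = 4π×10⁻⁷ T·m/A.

B ≈ 2.69 μT

On the axis of a circular loop, B = μ₀IR² / [2(R²+z²)^(3/2)].
R² + z² = (0.0989)² + (0.29)² = 0.09388 m², and (R²+z²)^(3/2) = 2.88×10⁻² m³.
B = (4π×10⁻⁷ × 12.6 × 0.009781) / (2 × 2.88×10⁻²) = 2.69×10⁻⁶ T.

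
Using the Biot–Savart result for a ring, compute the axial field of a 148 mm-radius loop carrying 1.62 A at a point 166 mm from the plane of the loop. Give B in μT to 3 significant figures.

B ≈ 2.03 μT

On the axis of a circular loop, B = μ₀IR² / [2(R²+z²)^(3/2)].
R² + z² = (0.148)² + (0.166)² = 0.04946 m², and (R²+z²)^(3/2) = 1.10×10⁻² m³.
B = (4π×10⁻⁷ × 1.62 × 0.0219) / (2 × 1.10×10⁻²) = 2.03×10⁻⁶ T.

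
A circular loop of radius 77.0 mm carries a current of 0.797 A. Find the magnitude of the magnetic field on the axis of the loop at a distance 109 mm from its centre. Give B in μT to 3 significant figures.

B ≈ 1.25 μT

On the axis of a circular loop, B = μ₀IR² / [2(R²+z²)^(3/2)].
R² + z² = (0.077)² + (0.109)² = 0.01781 m², and (R²+z²)^(3/2) = 2.38×10⁻³ m³.
B = (4π×10⁻⁷ × 0.797 × 0.005929) / (2 × 2.38×10⁻³) = 1.25×10⁻⁶ T.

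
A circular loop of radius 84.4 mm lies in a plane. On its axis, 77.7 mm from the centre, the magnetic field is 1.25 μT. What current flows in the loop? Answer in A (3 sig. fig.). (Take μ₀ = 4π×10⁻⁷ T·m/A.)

On the axis of a loop, B = μ₀IR²/[2(R²+z²)^(3/2)], so I = 2B(R²+z²)^(3/2)/(μ₀R²).
R² + z² = 0.007123 + 0.006037 = 0.01316 m²; raised to 3/2 gives 1.51×10⁻³ m³.
I = 2 × 1.25×10⁻⁶ × 1.51×10⁻³ / (1.26×10⁻⁶ × 0.007123) = 0.422 A.

I ≈ 0.422 A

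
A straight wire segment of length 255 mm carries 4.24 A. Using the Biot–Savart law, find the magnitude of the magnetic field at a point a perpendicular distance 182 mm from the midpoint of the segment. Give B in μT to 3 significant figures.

B ≈ 2.67 μT

For a finite straight segment, B = (μ₀I/4πd)(sinθ₁ + sinθ₂), where θ₁, θ₂ are the angles from the perpendicular to each end.
The perpendicular from the point meets the wire at its midpoint, so each end is L/2 = 0.1275 m away along the wire.
sinθ₁ = 0.1275/√(0.1275²+0.182²) = 0.5738; sinθ₂ = 0.1275/√(0.1275²+0.182²) = 0.5738.
B = (4π×10⁻⁷ × 4.24) / (4π × 0.182) × (0.5738 + 0.5738) = 2.67×10⁻⁶ T.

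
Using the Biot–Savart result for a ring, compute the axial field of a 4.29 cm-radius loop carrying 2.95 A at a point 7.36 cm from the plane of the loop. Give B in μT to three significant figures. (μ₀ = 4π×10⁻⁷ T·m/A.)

B ≈ 5.52 μT

On the axis of a circular loop, B = μ₀IR² / [2(R²+z²)^(3/2)].
R² + z² = (0.0429)² + (0.0736)² = 0.007257 m², and (R²+z²)^(3/2) = 6.18×10⁻⁴ m³.
B = (4π×10⁻⁷ × 2.95 × 0.00184) / (2 × 6.18×10⁻⁴) = 5.52×10⁻⁶ T.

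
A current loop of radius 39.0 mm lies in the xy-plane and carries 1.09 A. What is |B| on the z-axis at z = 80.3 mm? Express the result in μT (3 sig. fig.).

B ≈ 1.46 μT

On the axis of a circular loop, B = μ₀IR² / [2(R²+z²)^(3/2)].
R² + z² = (0.039)² + (0.0803)² = 0.007969 m², and (R²+z²)^(3/2) = 7.11×10⁻⁴ m³.
B = (4π×10⁻⁷ × 1.09 × 0.001521) / (2 × 7.11×10⁻⁴) = 1.46×10⁻⁶ T.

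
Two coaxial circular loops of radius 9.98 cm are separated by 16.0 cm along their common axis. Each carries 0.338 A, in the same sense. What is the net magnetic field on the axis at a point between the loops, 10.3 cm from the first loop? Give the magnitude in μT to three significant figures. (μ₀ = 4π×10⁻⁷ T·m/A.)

B ≈ 2.11 μT

Each loop contributes B = μ₀IR²/[2(R²+z²)^(3/2)] on the axis, with z measured from that loop.
Loop 1 (z = 0.103 m): B₁ = 7.17×10⁻⁷ T. Loop 2 (z = 0.057 m): B₂ = 1.39×10⁻⁶ T.
The fields add: B = B₁ + B₂ = 2.11×10⁻⁶ T.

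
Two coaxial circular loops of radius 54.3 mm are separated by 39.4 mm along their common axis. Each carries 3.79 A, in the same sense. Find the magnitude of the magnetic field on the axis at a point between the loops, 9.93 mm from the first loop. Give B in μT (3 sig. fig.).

Each loop contributes B = μ₀IR²/[2(R²+z²)^(3/2)] on the axis, with z measured from that loop.
Loop 1 (z = 0.00993 m): B₁ = 4.17×10⁻⁵ T. Loop 2 (z = 0.02947 m): B₂ = 2.98×10⁻⁵ T.
The fields add: B = B₁ + B₂ = 7.15×10⁻⁵ T.

B ≈ 71.5 μT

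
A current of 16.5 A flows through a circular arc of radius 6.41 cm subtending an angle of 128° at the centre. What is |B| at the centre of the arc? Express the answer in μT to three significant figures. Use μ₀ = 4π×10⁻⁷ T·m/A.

The Biot–Savart field of a circular arc at its centre is B = μ₀Iφ/(4πR), with φ = 2.234 rad.
B = (4π×10⁻⁷ × 16.5 × 2.234) / (4π × 0.0641) = 5.75×10⁻⁵ T.

B ≈ 57.5 μT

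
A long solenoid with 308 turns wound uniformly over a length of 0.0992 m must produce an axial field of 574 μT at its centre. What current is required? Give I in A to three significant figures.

Inside a long solenoid B = μ₀nI with n = 3105 m⁻¹, so I = B/(μ₀n).
I = 5.74×10⁻⁴ / (4π×10⁻⁷ × 3105) = 0.147 A.

I ≈ 0.147 A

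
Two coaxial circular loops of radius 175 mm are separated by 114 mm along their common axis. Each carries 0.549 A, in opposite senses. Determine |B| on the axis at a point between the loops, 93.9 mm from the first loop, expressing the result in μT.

Each loop contributes B = μ₀IR²/[2(R²+z²)^(3/2)] on the axis, with z measured from that loop.
Loop 1 (z = 0.0939 m): B₁ = 1.35×10⁻⁶ T. Loop 2 (z = 0.0201 m): B₂ = 1.93×10⁻⁶ T.
The fields oppose: B = |B₁ − B₂| = 5.84×10⁻⁷ T.

B ≈ 0.584 μT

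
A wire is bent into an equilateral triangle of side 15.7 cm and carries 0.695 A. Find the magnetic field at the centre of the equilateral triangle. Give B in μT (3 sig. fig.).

B ≈ 7.97 μT

Each side is a finite straight segment at perpendicular distance d = a/(2 tan(π/3)) = 0.04532 m from the centre, with end-angles ±π/3.
One side contributes B₁ = (μ₀I/4πd)·2 sin(π/3) = 2.66×10⁻⁶ T.
All 3 sides add in the same direction: B = 3 × 2.66×10⁻⁶ = 7.97×10⁻⁶ T.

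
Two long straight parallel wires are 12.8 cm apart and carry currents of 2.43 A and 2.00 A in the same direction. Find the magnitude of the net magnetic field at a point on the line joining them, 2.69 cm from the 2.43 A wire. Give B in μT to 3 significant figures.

B ≈ 14.1 μT

Each long wire gives B = μ₀I/(2πd). Distances are d₁ = 0.0269 m and d₂ = 0.1011 m.
B₁ = 1.81×10⁻⁵ T, B₂ = 3.96×10⁻⁶ T.
Between parallel currents the two contributions point in opposite directions, so they subtract. B = |B₁ − B₂| = |1.81×10⁻⁵ − 3.96×10⁻⁶| = 1.41×10⁻⁵ T.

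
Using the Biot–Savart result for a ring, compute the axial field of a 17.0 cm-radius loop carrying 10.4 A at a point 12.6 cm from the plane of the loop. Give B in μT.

B ≈ 19.9 μT

On the axis of a circular loop, B = μ₀IR² / [2(R²+z²)^(3/2)].
R² + z² = (0.17)² + (0.126)² = 0.04478 m², and (R²+z²)^(3/2) = 9.47×10⁻³ m³.
B = (4π×10⁻⁷ × 10.4 × 0.0289) / (2 × 9.47×10⁻³) = 1.99×10⁻⁵ T.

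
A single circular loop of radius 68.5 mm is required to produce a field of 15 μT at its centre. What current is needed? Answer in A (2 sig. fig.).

At the centre of a circular loop B = μ₀I/(2R), so I = 2RB/μ₀.
With R = 0.0685 m, I = 2 × 0.0685 × 1.50×10⁻⁵ / (4π×10⁻⁷) = 1.64 A.

I ≈ 1.6 A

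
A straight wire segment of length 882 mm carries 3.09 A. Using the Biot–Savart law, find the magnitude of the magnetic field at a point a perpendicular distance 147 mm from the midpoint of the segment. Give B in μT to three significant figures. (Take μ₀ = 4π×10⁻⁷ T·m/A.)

B ≈ 3.99 μT

For a finite straight segment, B = (μ₀I/4πd)(sinθ₁ + sinθ₂), where θ₁, θ₂ are the angles from the perpendicular to each end.
The perpendicular from the point meets the wire at its midpoint, so each end is L/2 = 0.441 m away along the wire.
sinθ₁ = 0.441/√(0.441²+0.147²) = 0.9487; sinθ₂ = 0.441/√(0.441²+0.147²) = 0.9487.
B = (4π×10⁻⁷ × 3.09) / (4π × 0.147) × (0.9487 + 0.9487) = 3.99×10⁻⁶ T.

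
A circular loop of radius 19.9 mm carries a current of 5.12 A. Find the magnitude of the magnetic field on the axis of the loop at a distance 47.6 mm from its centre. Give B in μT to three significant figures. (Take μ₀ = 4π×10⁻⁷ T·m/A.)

B ≈ 9.28 μT

On the axis of a circular loop, B = μ₀IR² / [2(R²+z²)^(3/2)].
R² + z² = (0.0199)² + (0.0476)² = 0.002662 m², and (R²+z²)^(3/2) = 1.37×10⁻⁴ m³.
B = (4π×10⁻⁷ × 5.12 × 0.000396) / (2 × 1.37×10⁻⁴) = 9.28×10⁻⁶ T.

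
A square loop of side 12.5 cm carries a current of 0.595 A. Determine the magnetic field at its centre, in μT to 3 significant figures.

B ≈ 5.39 μT

Each side is a finite straight segment at perpendicular distance d = a/(2 tan(π/4)) = 0.0625 m from the centre, with end-angles ±π/4.
One side contributes B₁ = (μ₀I/4πd)·2 sin(π/4) = 1.35×10⁻⁶ T.
All 4 sides add in the same direction: B = 4 × 1.35×10⁻⁶ = 5.39×10⁻⁶ T.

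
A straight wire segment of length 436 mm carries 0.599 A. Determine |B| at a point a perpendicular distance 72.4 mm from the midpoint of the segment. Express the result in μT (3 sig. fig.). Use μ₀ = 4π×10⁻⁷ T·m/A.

For a finite straight segment, B = (μ₀I/4πd)(sinθ₁ + sinθ₂), where θ₁, θ₂ are the angles from the perpendicular to each end.
The perpendicular from the point meets the wire at its midpoint, so each end is L/2 = 0.218 m away along the wire.
sinθ₁ = 0.218/√(0.218²+0.0724²) = 0.9490; sinθ₂ = 0.218/√(0.218²+0.0724²) = 0.9490.
B = (4π×10⁻⁷ × 0.599) / (4π × 0.0724) × (0.9490 + 0.9490) = 1.57×10⁻⁶ T.

B ≈ 1.57 μT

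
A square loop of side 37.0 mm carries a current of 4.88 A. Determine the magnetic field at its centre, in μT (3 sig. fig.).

Each side is a finite straight segment at perpendicular distance d = a/(2 tan(π/4)) = 0.0185 m from the centre, with end-angles ±π/4.
One side contributes B₁ = (μ₀I/4πd)·2 sin(π/4) = 3.73×10⁻⁵ T.
All 4 sides add in the same direction: B = 4 × 3.73×10⁻⁵ = 1.49×10⁻⁴ T.

B ≈ 149 μT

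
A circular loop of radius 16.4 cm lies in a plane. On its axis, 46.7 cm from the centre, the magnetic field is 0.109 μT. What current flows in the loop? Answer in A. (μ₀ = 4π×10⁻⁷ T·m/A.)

On the axis of a loop, B = μ₀IR²/[2(R²+z²)^(3/2)], so I = 2B(R²+z²)^(3/2)/(μ₀R²).
R² + z² = 0.0269 + 0.2181 = 0.245 m²; raised to 3/2 gives 0.121 m³.
I = 2 × 1.09×10⁻⁷ × 0.121 / (1.26×10⁻⁶ × 0.0269) = 0.782 A.

I ≈ 0.782 A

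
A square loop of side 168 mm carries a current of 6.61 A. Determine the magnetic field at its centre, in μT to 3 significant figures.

Each side is a finite straight segment at perpendicular distance d = a/(2 tan(π/4)) = 0.084 m from the centre, with end-angles ±π/4.
One side contributes B₁ = (μ₀I/4πd)·2 sin(π/4) = 1.11×10⁻⁵ T.
All 4 sides add in the same direction: B = 4 × 1.11×10⁻⁵ = 4.45×10⁻⁵ T.

B ≈ 44.5 μT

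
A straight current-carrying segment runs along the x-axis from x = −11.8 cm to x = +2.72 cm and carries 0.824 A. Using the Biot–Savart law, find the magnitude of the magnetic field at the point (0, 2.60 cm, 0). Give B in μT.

For a finite straight segment, B = (μ₀I/4πd)(sinθ₁ + sinθ₂), where θ₁, θ₂ are the angles from the perpendicular to each end.
The perpendicular distance is d = 0.026 m; the end-offsets along the wire are a = 0.118 m and b = 0.0272 m.
sinθ₁ = 0.118/√(0.118²+0.026²) = 0.9766; sinθ₂ = 0.0272/√(0.0272²+0.026²) = 0.7229.
B = (4π×10⁻⁷ × 0.824) / (4π × 0.026) × (0.9766 + 0.7229) = 5.39×10⁻⁶ T.

B ≈ 5.39 μT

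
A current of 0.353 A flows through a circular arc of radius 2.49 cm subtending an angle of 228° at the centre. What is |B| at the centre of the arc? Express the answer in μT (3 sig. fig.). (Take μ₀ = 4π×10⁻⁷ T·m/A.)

B ≈ 5.64 μT

The Biot–Savart field of a circular arc at its centre is B = μ₀Iφ/(4πR), with φ = 3.979 rad.
B = (4π×10⁻⁷ × 0.353 × 3.979) / (4π × 0.0249) = 5.64×10⁻⁶ T.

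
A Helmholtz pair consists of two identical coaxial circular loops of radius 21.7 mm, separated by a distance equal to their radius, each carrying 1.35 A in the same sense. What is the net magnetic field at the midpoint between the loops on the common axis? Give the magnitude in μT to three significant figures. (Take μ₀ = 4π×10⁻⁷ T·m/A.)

Each loop contributes B = μ₀IR²/[2(R²+z²)^(3/2)] on the axis, with z measured from that loop.
Loop 1 (z = 0.01085 m): B₁ = 2.80×10⁻⁵ T. Loop 2 (z = 0.01085 m): B₂ = 2.80×10⁻⁵ T.
The fields add: B = B₁ + B₂ = 5.59×10⁻⁵ T.

B ≈ 55.9 μT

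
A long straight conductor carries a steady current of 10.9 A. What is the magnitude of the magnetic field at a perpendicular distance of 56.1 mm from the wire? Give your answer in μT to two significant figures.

B ≈ 39 μT

For an infinitely long straight wire, B = μ₀I/(2πd).
B = (4π×10⁻⁷ × 10.9) / (2π × 0.0561) = 3.89×10⁻⁵ T.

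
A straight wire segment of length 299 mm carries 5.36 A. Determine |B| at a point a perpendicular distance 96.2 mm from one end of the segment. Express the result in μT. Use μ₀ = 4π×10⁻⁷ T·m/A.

For a finite straight segment, B = (μ₀I/4πd)(sinθ₁ + sinθ₂), where θ₁, θ₂ are the angles from the perpendicular to each end.
The perpendicular foot is at one end, so the two end-offsets along the wire are 0 and L = 0.299 m.
sinθ₁ = 0/√(0²+0.0962²) = 0.0000; sinθ₂ = 0.299/√(0.299²+0.0962²) = 0.9519.
B = (4π×10⁻⁷ × 5.36) / (4π × 0.0962) × (0.0000 + 0.9519) = 5.30×10⁻⁶ T.

B ≈ 5.30 μT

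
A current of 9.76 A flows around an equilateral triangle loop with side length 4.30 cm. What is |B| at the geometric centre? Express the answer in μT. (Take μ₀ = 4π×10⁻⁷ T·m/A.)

B ≈ 409 μT

Each side is a finite straight segment at perpendicular distance d = a/(2 tan(π/3)) = 0.01241 m from the centre, with end-angles ±π/3.
One side contributes B₁ = (μ₀I/4πd)·2 sin(π/3) = 1.36×10⁻⁴ T.
All 3 sides add in the same direction: B = 3 × 1.36×10⁻⁴ = 4.09×10⁻⁴ T.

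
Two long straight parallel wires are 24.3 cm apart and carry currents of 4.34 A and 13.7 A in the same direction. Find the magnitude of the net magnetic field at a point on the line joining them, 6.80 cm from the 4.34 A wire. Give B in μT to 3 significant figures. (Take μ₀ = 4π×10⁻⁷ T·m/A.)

Each long wire gives B = μ₀I/(2πd). Distances are d₁ = 0.068 m and d₂ = 0.175 m.
B₁ = 1.28×10⁻⁵ T, B₂ = 1.57×10⁻⁵ T.
Between parallel currents the two contributions point in opposite directions, so they subtract. B = |B₁ − B₂| = |1.28×10⁻⁵ − 1.57×10⁻⁵| = 2.89×10⁻⁶ T.

B ≈ 2.89 μT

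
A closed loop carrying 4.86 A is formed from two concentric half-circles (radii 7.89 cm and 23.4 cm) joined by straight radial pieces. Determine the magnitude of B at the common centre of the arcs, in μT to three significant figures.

The radial connectors point toward the centre, so dl × r̂ = 0 and they contribute nothing.
Each semicircle gives μ₀I/(4R): inner arc 1.94×10⁻⁵ T, outer arc 6.52×10⁻⁶ T.
The two arcs carry current in opposite angular senses, so their fields oppose: B = |1.94×10⁻⁵ − 6.52×10⁻⁶| = 1.28×10⁻⁵ T.

B ≈ 12.8 μT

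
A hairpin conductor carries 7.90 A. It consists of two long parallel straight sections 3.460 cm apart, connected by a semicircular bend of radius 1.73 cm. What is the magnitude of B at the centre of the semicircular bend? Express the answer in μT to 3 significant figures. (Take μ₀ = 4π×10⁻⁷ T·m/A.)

B ≈ 235 μT

The semicircular arc contributes B_arc = μ₀I·π/(4πR) = μ₀I/(4R) = 1.43×10⁻⁴ T.
Each semi-infinite lead is at perpendicular distance R = 0.0173 m from the centre, with the perpendicular foot at its near end, so it contributes μ₀I/(4πR); both point the same way, together 9.13×10⁻⁵ T.
Arc and leads all point the same direction: B = 1.43×10⁻⁴ + 9.13×10⁻⁵ = 2.35×10⁻⁴ T.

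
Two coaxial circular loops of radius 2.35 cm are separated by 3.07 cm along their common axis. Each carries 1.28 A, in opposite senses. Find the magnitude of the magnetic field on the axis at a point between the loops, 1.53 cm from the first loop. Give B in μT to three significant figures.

Each loop contributes B = μ₀IR²/[2(R²+z²)^(3/2)] on the axis, with z measured from that loop.
Loop 1 (z = 0.0153 m): B₁ = 2.01×10⁻⁵ T. Loop 2 (z = 0.0154 m): B₂ = 2.00×10⁻⁵ T.
The fields oppose: B = |B₁ − B₂| = 1.17×10⁻⁷ T.

B ≈ 0.117 μT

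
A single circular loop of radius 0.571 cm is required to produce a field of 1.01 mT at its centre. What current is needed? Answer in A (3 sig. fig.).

At the centre of a circular loop B = μ₀I/(2R), so I = 2RB/μ₀.
With R = 0.00571 m, I = 2 × 0.00571 × 1.01×10⁻³ / (4π×10⁻⁷) = 9.18 A.

I ≈ 9.18 A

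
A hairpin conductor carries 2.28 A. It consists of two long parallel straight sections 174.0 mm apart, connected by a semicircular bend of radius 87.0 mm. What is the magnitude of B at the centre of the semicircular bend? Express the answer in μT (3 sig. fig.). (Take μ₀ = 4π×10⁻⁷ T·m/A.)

The semicircular arc contributes B_arc = μ₀I·π/(4πR) = μ₀I/(4R) = 8.23×10⁻⁶ T.
Each semi-infinite lead is at perpendicular distance R = 0.087 m from the centre, with the perpendicular foot at its near end, so it contributes μ₀I/(4πR); both point the same way, together 5.24×10⁻⁶ T.
Arc and leads all point the same direction: B = 8.23×10⁻⁶ + 5.24×10⁻⁶ = 1.35×10⁻⁵ T.

B ≈ 13.5 μT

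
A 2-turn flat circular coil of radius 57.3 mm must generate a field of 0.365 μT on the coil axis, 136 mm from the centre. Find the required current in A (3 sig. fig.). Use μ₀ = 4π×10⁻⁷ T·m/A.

For an N-turn coil, B = Nμ₀IR²/[2(R²+z²)^(3/2)] with R = 0.0573 m, z = 0.136 m, so I = 2B(R²+z²)^(3/2)/(Nμ₀R²) = 2 × 3.65×10⁻⁷ × 3.21×10⁻³ / (2 × 4π×10⁻⁷ × 0.003283) = 0.284 A.

I ≈ 0.284 A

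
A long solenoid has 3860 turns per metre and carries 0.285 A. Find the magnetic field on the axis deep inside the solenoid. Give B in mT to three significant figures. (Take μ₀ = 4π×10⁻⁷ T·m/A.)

Inside a long solenoid, B = μ₀nI with n = 3860 turns/m.
B = 4π×10⁻⁷ × 3860 × 0.285 = 1.38×10⁻³ T.

B ≈ 1.38 mT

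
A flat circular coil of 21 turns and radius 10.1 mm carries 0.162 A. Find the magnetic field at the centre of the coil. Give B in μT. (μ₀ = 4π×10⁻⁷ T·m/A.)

For an N-turn flat coil, B = Nμ₀I/(2R) with R = 0.0101 m.
B = 21 × 1.01×10⁻⁵ T = 2.12×10⁻⁴ T.

B ≈ 212 μT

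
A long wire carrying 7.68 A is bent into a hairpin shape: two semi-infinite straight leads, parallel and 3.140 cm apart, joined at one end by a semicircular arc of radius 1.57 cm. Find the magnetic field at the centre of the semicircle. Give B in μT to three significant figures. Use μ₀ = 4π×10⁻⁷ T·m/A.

The semicircular arc contributes B_arc = μ₀I·π/(4πR) = μ₀I/(4R) = 1.54×10⁻⁴ T.
Each semi-infinite lead is at perpendicular distance R = 0.0157 m from the centre, with the perpendicular foot at its near end, so it contributes μ₀I/(4πR); both point the same way, together 9.78×10⁻⁵ T.
Arc and leads all point the same direction: B = 1.54×10⁻⁴ + 9.78×10⁻⁵ = 2.52×10⁻⁴ T.

B ≈ 252 μT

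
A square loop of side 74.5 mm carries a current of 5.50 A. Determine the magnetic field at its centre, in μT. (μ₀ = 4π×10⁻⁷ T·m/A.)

Each side is a finite straight segment at perpendicular distance d = a/(2 tan(π/4)) = 0.03725 m from the centre, with end-angles ±π/4.
One side contributes B₁ = (μ₀I/4πd)·2 sin(π/4) = 2.09×10⁻⁵ T.
All 4 sides add in the same direction: B = 4 × 2.09×10⁻⁵ = 8.35×10⁻⁵ T.

B ≈ 83.5 μT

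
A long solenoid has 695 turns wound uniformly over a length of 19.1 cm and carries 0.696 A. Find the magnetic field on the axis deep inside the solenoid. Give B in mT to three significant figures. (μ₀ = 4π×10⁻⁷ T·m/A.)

B ≈ 3.18 mT

Inside a long solenoid, B = μ₀nI with n = 3639 turns/m.
B = 4π×10⁻⁷ × 3639 × 0.696 = 3.18×10⁻³ T.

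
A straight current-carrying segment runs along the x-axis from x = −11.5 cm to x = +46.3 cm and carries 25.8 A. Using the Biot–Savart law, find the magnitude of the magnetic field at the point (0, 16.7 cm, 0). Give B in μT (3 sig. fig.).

B ≈ 23.3 μT

For a finite straight segment, B = (μ₀I/4πd)(sinθ₁ + sinθ₂), where θ₁, θ₂ are the angles from the perpendicular to each end.
The perpendicular distance is d = 0.167 m; the end-offsets along the wire are a = 0.115 m and b = 0.463 m.
sinθ₁ = 0.115/√(0.115²+0.167²) = 0.5672; sinθ₂ = 0.463/√(0.463²+0.167²) = 0.9407.
B = (4π×10⁻⁷ × 25.8) / (4π × 0.167) × (0.5672 + 0.9407) = 2.33×10⁻⁵ T.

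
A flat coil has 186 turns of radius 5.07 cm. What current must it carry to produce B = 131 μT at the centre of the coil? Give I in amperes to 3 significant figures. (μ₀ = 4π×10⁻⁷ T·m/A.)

For an N-turn coil, B = Nμ₀I/(2R) with R = 0.0507 m, so I = 2RB/(Nμ₀) = 2 × 0.0507 × 1.31×10⁻⁴ / (186 × 4π×10⁻⁷) = 5.68×10⁻² A.

I ≈ 0.0568 A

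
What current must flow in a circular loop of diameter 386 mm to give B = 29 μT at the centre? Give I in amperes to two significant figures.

At the centre of a circular loop B = μ₀I/(2R), so I = 2RB/μ₀.
With R = 0.193 m, I = 2 × 0.193 × 2.90×10⁻⁵ / (4π×10⁻⁷) = 8.91 A.

I ≈ 8.9 A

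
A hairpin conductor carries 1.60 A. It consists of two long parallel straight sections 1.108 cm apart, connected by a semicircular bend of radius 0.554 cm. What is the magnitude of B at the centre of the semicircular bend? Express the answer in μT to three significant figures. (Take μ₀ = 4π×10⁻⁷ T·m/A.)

B ≈ 148 μT

The semicircular arc contributes B_arc = μ₀I·π/(4πR) = μ₀I/(4R) = 9.07×10⁻⁵ T.
Each semi-infinite lead is at perpendicular distance R = 0.00554 m from the centre, with the perpendicular foot at its near end, so it contributes μ₀I/(4πR); both point the same way, together 5.78×10⁻⁵ T.
Arc and leads all point the same direction: B = 9.07×10⁻⁵ + 5.78×10⁻⁵ = 1.48×10⁻⁴ T.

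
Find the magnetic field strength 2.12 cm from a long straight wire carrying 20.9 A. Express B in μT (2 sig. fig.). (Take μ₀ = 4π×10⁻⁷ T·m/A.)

For an infinitely long straight wire, B = μ₀I/(2πd).
B = (4π×10⁻⁷ × 20.9) / (2π × 0.0212) = 1.97×10⁻⁴ T.

B ≈ 200 μT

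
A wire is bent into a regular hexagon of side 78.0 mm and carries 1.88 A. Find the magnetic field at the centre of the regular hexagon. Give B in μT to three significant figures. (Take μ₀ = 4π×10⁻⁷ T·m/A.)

Each side is a finite straight segment at perpendicular distance d = a/(2 tan(π/6)) = 0.06755 m from the centre, with end-angles ±π/6.
One side contributes B₁ = (μ₀I/4πd)·2 sin(π/6) = 2.78×10⁻⁶ T.
All 6 sides add in the same direction: B = 6 × 2.78×10⁻⁶ = 1.67×10⁻⁵ T.

B ≈ 16.7 μT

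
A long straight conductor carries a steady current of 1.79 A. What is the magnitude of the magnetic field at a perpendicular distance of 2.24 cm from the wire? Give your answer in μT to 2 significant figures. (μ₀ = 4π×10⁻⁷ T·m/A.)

For an infinitely long straight wire, B = μ₀I/(2πd).
B = (4π×10⁻⁷ × 1.79) / (2π × 0.0224) = 1.60×10⁻⁵ T.

B ≈ 16 μT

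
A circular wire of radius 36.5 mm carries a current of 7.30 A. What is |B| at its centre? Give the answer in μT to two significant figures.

B ≈ 130 μT

At the centre of a circular loop the Biot–Savart law gives B = μ₀I/(2R).
B = (4π×10⁻⁷ × 7.30) / (2 × 0.0365) = 1.26×10⁻⁴ T.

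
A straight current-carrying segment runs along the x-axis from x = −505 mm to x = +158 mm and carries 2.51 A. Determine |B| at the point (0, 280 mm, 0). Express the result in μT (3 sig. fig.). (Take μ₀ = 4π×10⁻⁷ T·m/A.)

For a finite straight segment, B = (μ₀I/4πd)(sinθ₁ + sinθ₂), where θ₁, θ₂ are the angles from the perpendicular to each end.
The perpendicular distance is d = 0.28 m; the end-offsets along the wire are a = 0.505 m and b = 0.158 m.
sinθ₁ = 0.505/√(0.505²+0.28²) = 0.8746; sinθ₂ = 0.158/√(0.158²+0.28²) = 0.4914.
B = (4π×10⁻⁷ × 2.51) / (4π × 0.28) × (0.8746 + 0.4914) = 1.22×10⁻⁶ T.

B ≈ 1.22 μT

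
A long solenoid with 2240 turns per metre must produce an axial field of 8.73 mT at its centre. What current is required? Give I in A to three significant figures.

Inside a long solenoid B = μ₀nI with n = 2240 m⁻¹, so I = B/(μ₀n).
I = 8.73×10⁻³ / (4π×10⁻⁷ × 2240) = 3.10 A.

I ≈ 3.10 A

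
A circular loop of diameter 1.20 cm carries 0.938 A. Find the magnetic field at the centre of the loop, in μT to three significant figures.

At the centre of a circular loop the Biot–Savart law gives B = μ₀I/(2R) (so R = 0.006 m).
B = (4π×10⁻⁷ × 0.938) / (2 × 0.006) = 9.82×10⁻⁵ T.

B ≈ 98.2 μT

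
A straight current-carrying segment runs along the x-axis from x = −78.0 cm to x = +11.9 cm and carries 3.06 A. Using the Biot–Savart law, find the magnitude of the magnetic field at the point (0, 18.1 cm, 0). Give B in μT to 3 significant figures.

B ≈ 2.58 μT

For a finite straight segment, B = (μ₀I/4πd)(sinθ₁ + sinθ₂), where θ₁, θ₂ are the angles from the perpendicular to each end.
The perpendicular distance is d = 0.181 m; the end-offsets along the wire are a = 0.78 m and b = 0.119 m.
sinθ₁ = 0.78/√(0.78²+0.181²) = 0.9741; sinθ₂ = 0.119/√(0.119²+0.181²) = 0.5494.
B = (4π×10⁻⁷ × 3.06) / (4π × 0.181) × (0.9741 + 0.5494) = 2.58×10⁻⁶ T.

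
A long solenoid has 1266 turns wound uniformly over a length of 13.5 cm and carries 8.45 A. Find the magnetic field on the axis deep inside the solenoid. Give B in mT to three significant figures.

B ≈ 99.6 mT

Inside a long solenoid, B = μ₀nI with n = 9378 turns/m.
B = 4π×10⁻⁷ × 9378 × 8.45 = 9.96×10⁻² T.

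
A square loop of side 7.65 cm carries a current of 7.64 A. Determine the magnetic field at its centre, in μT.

Each side is a finite straight segment at perpendicular distance d = a/(2 tan(π/4)) = 0.03825 m from the centre, with end-angles ±π/4.
One side contributes B₁ = (μ₀I/4πd)·2 sin(π/4) = 2.82×10⁻⁵ T.
All 4 sides add in the same direction: B = 4 × 2.82×10⁻⁵ = 1.13×10⁻⁴ T.

B ≈ 113 μT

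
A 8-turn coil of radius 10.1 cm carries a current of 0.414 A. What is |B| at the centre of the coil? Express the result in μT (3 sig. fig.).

For an N-turn flat coil, B = Nμ₀I/(2R) with R = 0.101 m.
B = 8 × 2.58×10⁻⁶ T = 2.06×10⁻⁵ T.

B ≈ 20.6 μT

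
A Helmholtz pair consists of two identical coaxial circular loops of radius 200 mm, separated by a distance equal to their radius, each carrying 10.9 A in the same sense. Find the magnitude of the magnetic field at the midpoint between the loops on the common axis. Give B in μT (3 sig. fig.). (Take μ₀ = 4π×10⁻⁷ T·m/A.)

B ≈ 49.0 μT

Each loop contributes B = μ₀IR²/[2(R²+z²)^(3/2)] on the axis, with z measured from that loop.
Loop 1 (z = 0.1 m): B₁ = 2.45×10⁻⁵ T. Loop 2 (z = 0.1 m): B₂ = 2.45×10⁻⁵ T.
The fields add: B = B₁ + B₂ = 4.90×10⁻⁵ T.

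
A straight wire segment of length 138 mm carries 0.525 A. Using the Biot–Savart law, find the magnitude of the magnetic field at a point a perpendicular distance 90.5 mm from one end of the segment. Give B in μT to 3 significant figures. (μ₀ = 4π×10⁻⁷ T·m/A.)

For a finite straight segment, B = (μ₀I/4πd)(sinθ₁ + sinθ₂), where θ₁, θ₂ are the angles from the perpendicular to each end.
The perpendicular foot is at one end, so the two end-offsets along the wire are 0 and L = 0.138 m.
sinθ₁ = 0/√(0²+0.0905²) = 0.0000; sinθ₂ = 0.138/√(0.138²+0.0905²) = 0.8362.
B = (4π×10⁻⁷ × 0.525) / (4π × 0.0905) × (0.0000 + 0.8362) = 4.85×10⁻⁷ T.

B ≈ 0.485 μT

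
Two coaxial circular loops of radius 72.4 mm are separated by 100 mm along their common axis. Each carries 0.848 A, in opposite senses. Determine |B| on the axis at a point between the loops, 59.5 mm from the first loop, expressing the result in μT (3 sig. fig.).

Each loop contributes B = μ₀IR²/[2(R²+z²)^(3/2)] on the axis, with z measured from that loop.
Loop 1 (z = 0.0595 m): B₁ = 3.39×10⁻⁶ T. Loop 2 (z = 0.0405 m): B₂ = 4.89×10⁻⁶ T.
The fields oppose: B = |B₁ − B₂| = 1.50×10⁻⁶ T.

B ≈ 1.50 μT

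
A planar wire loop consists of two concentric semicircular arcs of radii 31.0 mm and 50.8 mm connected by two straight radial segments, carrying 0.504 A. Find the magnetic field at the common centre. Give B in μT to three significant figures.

B ≈ 1.99 μT

The radial connectors point toward the centre, so dl × r̂ = 0 and they contribute nothing.
Each semicircle gives μ₀I/(4R): inner arc 5.11×10⁻⁶ T, outer arc 3.12×10⁻⁶ T.
The two arcs carry current in opposite angular senses, so their fields oppose: B = |5.11×10⁻⁶ − 3.12×10⁻⁶| = 1.99×10⁻⁶ T.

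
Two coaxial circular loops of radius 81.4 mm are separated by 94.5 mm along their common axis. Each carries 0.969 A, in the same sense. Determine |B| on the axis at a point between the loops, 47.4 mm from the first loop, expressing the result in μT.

B ≈ 9.68 μT

Each loop contributes B = μ₀IR²/[2(R²+z²)^(3/2)] on the axis, with z measured from that loop.
Loop 1 (z = 0.0474 m): B₁ = 4.83×10⁻⁶ T. Loop 2 (z = 0.0471 m): B₂ = 4.85×10⁻⁶ T.
The fields add: B = B₁ + B₂ = 9.68×10⁻⁶ T.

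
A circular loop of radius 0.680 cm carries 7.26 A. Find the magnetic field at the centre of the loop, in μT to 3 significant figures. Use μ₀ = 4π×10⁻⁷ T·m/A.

At the centre of a circular loop the Biot–Savart law gives B = μ₀I/(2R).
B = (4π×10⁻⁷ × 7.26) / (2 × 0.0068) = 6.71×10⁻⁴ T.

B ≈ 671 μT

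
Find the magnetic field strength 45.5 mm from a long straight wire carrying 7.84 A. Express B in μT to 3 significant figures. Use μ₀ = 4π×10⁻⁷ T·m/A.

B ≈ 34.5 μT

For an infinitely long straight wire, B = μ₀I/(2πd).
B = (4π×10⁻⁷ × 7.84) / (2π × 0.0455) = 3.45×10⁻⁵ T.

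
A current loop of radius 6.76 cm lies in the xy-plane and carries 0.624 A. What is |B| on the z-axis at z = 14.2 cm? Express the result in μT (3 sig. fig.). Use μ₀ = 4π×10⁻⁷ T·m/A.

B ≈ 0.461 μT

On the axis of a circular loop, B = μ₀IR² / [2(R²+z²)^(3/2)].
R² + z² = (0.0676)² + (0.142)² = 0.02473 m², and (R²+z²)^(3/2) = 3.89×10⁻³ m³.
B = (4π×10⁻⁷ × 0.624 × 0.00457) / (2 × 3.89×10⁻³) = 4.61×10⁻⁷ T.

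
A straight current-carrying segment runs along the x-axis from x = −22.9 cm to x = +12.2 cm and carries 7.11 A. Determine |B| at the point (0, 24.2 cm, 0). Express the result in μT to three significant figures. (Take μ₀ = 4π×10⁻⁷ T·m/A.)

B ≈ 3.34 μT

For a finite straight segment, B = (μ₀I/4πd)(sinθ₁ + sinθ₂), where θ₁, θ₂ are the angles from the perpendicular to each end.
The perpendicular distance is d = 0.242 m; the end-offsets along the wire are a = 0.229 m and b = 0.122 m.
sinθ₁ = 0.229/√(0.229²+0.242²) = 0.6873; sinθ₂ = 0.122/√(0.122²+0.242²) = 0.4502.
B = (4π×10⁻⁷ × 7.11) / (4π × 0.242) × (0.6873 + 0.4502) = 3.34×10⁻⁶ T.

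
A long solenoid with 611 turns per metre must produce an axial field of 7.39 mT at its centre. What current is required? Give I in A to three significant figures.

I ≈ 9.62 A

Inside a long solenoid B = μ₀nI with n = 611 m⁻¹, so I = B/(μ₀n).
I = 7.39×10⁻³ / (4π×10⁻⁷ × 611) = 9.62 A.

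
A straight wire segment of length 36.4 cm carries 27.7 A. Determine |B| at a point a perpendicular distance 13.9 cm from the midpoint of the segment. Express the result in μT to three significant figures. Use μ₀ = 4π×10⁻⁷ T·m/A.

B ≈ 31.7 μT

For a finite straight segment, B = (μ₀I/4πd)(sinθ₁ + sinθ₂), where θ₁, θ₂ are the angles from the perpendicular to each end.
The perpendicular from the point meets the wire at its midpoint, so each end is L/2 = 0.182 m away along the wire.
sinθ₁ = 0.182/√(0.182²+0.139²) = 0.7947; sinθ₂ = 0.182/√(0.182²+0.139²) = 0.7947.
B = (4π×10⁻⁷ × 27.7) / (4π × 0.139) × (0.7947 + 0.7947) = 3.17×10⁻⁵ T.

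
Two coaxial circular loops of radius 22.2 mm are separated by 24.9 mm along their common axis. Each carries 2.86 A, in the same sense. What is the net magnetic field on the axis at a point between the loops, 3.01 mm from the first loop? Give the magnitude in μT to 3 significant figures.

Each loop contributes B = μ₀IR²/[2(R²+z²)^(3/2)] on the axis, with z measured from that loop.
Loop 1 (z = 0.00301 m): B₁ = 7.88×10⁻⁵ T. Loop 2 (z = 0.02189 m): B₂ = 2.92×10⁻⁵ T.
The fields add: B = B₁ + B₂ = 1.08×10⁻⁴ T.

B ≈ 108 μT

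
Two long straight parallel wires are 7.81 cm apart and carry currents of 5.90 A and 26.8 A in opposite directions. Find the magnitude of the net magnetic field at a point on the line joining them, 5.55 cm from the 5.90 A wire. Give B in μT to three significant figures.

Each long wire gives B = μ₀I/(2πd). Distances are d₁ = 0.0555 m and d₂ = 0.0226 m.
B₁ = 2.13×10⁻⁵ T, B₂ = 2.37×10⁻⁴ T.
Between antiparallel currents both contributions point the same way, so they add. B = B₁ + B₂ = 2.13×10⁻⁵ + 2.37×10⁻⁴ = 2.58×10⁻⁴ T.

B ≈ 258 μT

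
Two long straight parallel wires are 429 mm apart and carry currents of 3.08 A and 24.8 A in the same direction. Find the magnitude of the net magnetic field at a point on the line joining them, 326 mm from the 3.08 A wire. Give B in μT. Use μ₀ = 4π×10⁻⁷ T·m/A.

B ≈ 46.3 μT

Each long wire gives B = μ₀I/(2πd). Distances are d₁ = 0.326 m and d₂ = 0.103 m.
B₁ = 1.89×10⁻⁶ T, B₂ = 4.82×10⁻⁵ T.
Between parallel currents the two contributions point in opposite directions, so they subtract. B = |B₁ − B₂| = |1.89×10⁻⁶ − 4.82×10⁻⁵| = 4.63×10⁻⁵ T.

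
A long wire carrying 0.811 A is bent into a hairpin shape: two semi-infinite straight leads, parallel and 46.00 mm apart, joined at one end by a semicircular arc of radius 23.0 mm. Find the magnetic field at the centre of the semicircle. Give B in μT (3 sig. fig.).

The semicircular arc contributes B_arc = μ₀I·π/(4πR) = μ₀I/(4R) = 1.11×10⁻⁵ T.
Each semi-infinite lead is at perpendicular distance R = 0.023 m from the centre, with the perpendicular foot at its near end, so it contributes μ₀I/(4πR); both point the same way, together 7.05×10⁻⁶ T.
Arc and leads all point the same direction: B = 1.11×10⁻⁵ + 7.05×10⁻⁶ = 1.81×10⁻⁵ T.

B ≈ 18.1 μT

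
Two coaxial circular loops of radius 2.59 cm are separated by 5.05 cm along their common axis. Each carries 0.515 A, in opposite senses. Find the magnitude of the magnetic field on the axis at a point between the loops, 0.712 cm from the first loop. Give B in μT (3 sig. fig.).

Each loop contributes B = μ₀IR²/[2(R²+z²)^(3/2)] on the axis, with z measured from that loop.
Loop 1 (z = 0.00712 m): B₁ = 1.12×10⁻⁵ T. Loop 2 (z = 0.04338 m): B₂ = 1.68×10⁻⁶ T.
The fields oppose: B = |B₁ − B₂| = 9.52×10⁻⁶ T.

B ≈ 9.52 μT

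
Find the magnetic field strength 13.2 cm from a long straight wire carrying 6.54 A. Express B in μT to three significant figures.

For an infinitely long straight wire, B = μ₀I/(2πd).
B = (4π×10⁻⁷ × 6.54) / (2π × 0.132) = 9.91×10⁻⁶ T.

B ≈ 9.91 μT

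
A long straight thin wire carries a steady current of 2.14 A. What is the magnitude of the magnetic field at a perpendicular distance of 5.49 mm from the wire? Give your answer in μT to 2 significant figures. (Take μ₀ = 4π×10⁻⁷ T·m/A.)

For an infinitely long straight wire, B = μ₀I/(2πd).
B = (4π×10⁻⁷ × 2.14) / (2π × 0.00549) = 7.80×10⁻⁵ T.

B ≈ 78 μT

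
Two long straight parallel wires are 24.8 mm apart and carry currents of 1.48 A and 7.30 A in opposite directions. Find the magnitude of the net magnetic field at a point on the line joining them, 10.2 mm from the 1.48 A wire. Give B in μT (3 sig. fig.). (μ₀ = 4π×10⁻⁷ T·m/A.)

Each long wire gives B = μ₀I/(2πd). Distances are d₁ = 0.0102 m and d₂ = 0.0146 m.
B₁ = 2.90×10⁻⁵ T, B₂ = 1.00×10⁻⁴ T.
Between antiparallel currents both contributions point the same way, so they add. B = B₁ + B₂ = 2.90×10⁻⁵ + 1.00×10⁻⁴ = 1.29×10⁻⁴ T.

B ≈ 129 μT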